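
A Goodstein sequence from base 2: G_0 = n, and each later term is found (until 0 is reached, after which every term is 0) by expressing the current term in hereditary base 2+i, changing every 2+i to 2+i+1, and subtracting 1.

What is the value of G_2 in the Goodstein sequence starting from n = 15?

1283

base 2: 15 = 2^(2 + 1) + 2^2 + 2 + 1; at 3: 3^(3 + 1) + 3^3 + 3 + 1 = 112; next = 111
base 3: 111 = 3^(3 + 1) + 3^3 + 3; at 4: 4^(4 + 1) + 4^4 + 4 = 1284; next = 1283
base 4: 1283 = 4^(4 + 1) + 4^4 + 3; at 5: 5^(5 + 1) + 5^5 + 3 = 18753; next = 18752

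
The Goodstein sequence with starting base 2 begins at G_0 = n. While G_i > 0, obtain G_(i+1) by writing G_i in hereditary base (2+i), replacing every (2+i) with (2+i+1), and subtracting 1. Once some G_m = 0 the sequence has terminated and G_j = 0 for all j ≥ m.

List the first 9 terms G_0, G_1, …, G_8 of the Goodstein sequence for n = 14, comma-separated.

14, 110, 1281, 18750, 326591, 5862840, 134404971, 3487116548, 100000555551

G_0 = 14. HB_2(14) = 2^(2 + 1) + 2^2 + 2. Bump = 111. G_1 = 110.
G_1 = 110. HB_3(110) = 3^(3 + 1) + 3^3 + 2. Bump = 1282. G_2 = 1281.
G_2 = 1281. HB_4(1281) = 4^(4 + 1) + 4^4 + 1. Bump = 18751. G_3 = 18750.
G_3 = 18750. HB_5(18750) = 5^(5 + 1) + 5^5. Bump = 326592. G_4 = 326591.
G_4 = 326591. HB_6(326591) = 6^(6 + 1) + 5·6^5 + 5·6^4 + 5·6^3 + 5·6^2 + 5·6 + 5. Bump = 5862841. G_5 = 5862840.
G_5 = 5862840. HB_7(5862840) = 7^(7 + 1) + 5·7^5 + 5·7^4 + 5·7^3 + 5·7^2 + 5·7 + 4. Bump = 134404972. G_6 = 134404971.
G_6 = 134404971. HB_8(134404971) = 8^(8 + 1) + 5·8^5 + 5·8^4 + 5·8^3 + 5·8^2 + 5·8 + 3. Bump = 3487116549. G_7 = 3487116548.
G_7 = 3487116548. HB_9(3487116548) = 9^(9 + 1) + 5·9^5 + 5·9^4 + 5·9^3 + 5·9^2 + 5·9 + 2. Bump = 100000555552. G_8 = 100000555551.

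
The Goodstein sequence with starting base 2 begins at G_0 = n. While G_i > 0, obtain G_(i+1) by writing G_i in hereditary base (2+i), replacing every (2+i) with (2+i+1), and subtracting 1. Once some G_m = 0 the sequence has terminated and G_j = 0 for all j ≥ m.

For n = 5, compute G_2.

255

(0) 5|_2 = 2^2 + 1 ↦ 3^3 + 1|_3 = 28 ⇒ 27
(1) 27|_3 = 3^3 ↦ 4^4|_4 = 256 ⇒ 255
(2) 255|_4 = 3·4^3 + 3·4^2 + 3·4 + 3 ↦ 3·5^3 + 3·5^2 + 3·5 + 3|_5 = 468 ⇒ 467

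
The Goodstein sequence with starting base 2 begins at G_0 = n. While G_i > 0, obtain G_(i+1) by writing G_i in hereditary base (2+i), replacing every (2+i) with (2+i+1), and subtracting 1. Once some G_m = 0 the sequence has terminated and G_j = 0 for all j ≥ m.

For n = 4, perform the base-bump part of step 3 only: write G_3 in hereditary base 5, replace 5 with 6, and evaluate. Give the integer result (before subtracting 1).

G_0=4  [base 2] 2^2  →[2↦3]→  3^3 = 27  −1 ⇒ G_1=26
G_1=26  [base 3] 2·3^2 + 2·3 + 2  →[3↦4]→  2·4^2 + 2·4 + 2 = 42  −1 ⇒ G_2=41
G_2=41  [base 4] 2·4^2 + 2·4 + 1  →[4↦5]→  2·5^2 + 2·5 + 1 = 61  −1 ⇒ G_3=60
G_3=60  [base 5] 2·5^2 + 2·5  →[5↦6]→  2·6^2 + 2·6 = 84  −1 ⇒ G_4=83

84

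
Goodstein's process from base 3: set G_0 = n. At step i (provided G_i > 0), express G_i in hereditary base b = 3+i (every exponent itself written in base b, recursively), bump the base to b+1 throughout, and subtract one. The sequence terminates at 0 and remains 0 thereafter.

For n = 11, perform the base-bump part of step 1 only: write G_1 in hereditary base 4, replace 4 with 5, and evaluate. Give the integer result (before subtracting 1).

26

[0] 11 ≡ 3^2 + 2 (base 3). Lift 4: 18. −1: 17.
[1] 17 ≡ 4^2 + 1 (base 4). Lift 5: 26. −1: 25.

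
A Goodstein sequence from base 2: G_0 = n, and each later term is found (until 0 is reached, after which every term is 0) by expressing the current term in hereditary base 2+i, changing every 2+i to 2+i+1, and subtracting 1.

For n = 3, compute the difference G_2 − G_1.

(0) 3|_2 = 2 + 1 ↦ 3 + 1|_3 = 4 ⇒ 3
(1) 3|_3 = 3 ↦ 4|_4 = 4 ⇒ 3

0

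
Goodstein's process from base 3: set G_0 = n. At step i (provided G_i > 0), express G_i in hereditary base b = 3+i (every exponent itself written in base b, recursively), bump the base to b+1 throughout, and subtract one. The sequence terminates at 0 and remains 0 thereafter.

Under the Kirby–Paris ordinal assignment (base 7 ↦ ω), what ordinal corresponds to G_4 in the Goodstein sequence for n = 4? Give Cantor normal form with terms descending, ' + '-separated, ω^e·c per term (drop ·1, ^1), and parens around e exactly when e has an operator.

2

base 3: 4 = 3 + 1; at 4: 4 + 1 = 5; next = 4
base 4: 4 = 4; at 5: 5 = 5; next = 4
base 5: 4 = 4; at 6: 4 = 4; next = 3
base 6: 3 = 3; at 7: 3 = 3; next = 2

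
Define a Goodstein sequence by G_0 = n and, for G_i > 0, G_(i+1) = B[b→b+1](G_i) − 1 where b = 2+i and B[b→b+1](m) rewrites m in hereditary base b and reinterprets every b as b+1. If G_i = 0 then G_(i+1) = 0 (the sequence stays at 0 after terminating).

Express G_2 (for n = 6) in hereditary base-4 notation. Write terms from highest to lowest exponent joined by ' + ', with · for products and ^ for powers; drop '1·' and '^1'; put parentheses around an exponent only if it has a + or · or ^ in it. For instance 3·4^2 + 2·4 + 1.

[0] 6 ≡ 2^2 + 2 (base 2). Lift 3: 30. −1: 29.
[1] 29 ≡ 3^3 + 2 (base 3). Lift 4: 258. −1: 257.
[2] 257 ≡ 4^4 + 1 (base 4). Lift 5: 3126. −1: 3125.

4^4 + 1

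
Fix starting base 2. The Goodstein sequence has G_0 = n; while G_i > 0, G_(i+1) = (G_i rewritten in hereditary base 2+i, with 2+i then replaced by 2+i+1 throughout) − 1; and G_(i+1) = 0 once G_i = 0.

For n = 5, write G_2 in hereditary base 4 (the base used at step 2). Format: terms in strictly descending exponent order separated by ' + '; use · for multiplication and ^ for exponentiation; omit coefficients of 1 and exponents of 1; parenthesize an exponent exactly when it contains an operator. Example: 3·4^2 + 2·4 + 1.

(0) 5|_2 = 2^2 + 1 ↦ 3^3 + 1|_3 = 28 ⇒ 27
(1) 27|_3 = 3^3 ↦ 4^4|_4 = 256 ⇒ 255
(2) 255|_4 = 3·4^3 + 3·4^2 + 3·4 + 3 ↦ 3·5^3 + 3·5^2 + 3·5 + 3|_5 = 468 ⇒ 467

3·4^3 + 3·4^2 + 3·4 + 3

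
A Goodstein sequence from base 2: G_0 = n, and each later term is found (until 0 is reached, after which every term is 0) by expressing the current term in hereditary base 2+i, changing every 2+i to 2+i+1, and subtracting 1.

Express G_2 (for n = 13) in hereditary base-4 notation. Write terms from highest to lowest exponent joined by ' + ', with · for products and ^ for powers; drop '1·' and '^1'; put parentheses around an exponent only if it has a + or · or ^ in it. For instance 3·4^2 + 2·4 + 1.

base 2: 13 = 2^(2 + 1) + 2^2 + 1; at 3: 3^(3 + 1) + 3^3 + 1 = 109; next = 108
base 3: 108 = 3^(3 + 1) + 3^3; at 4: 4^(4 + 1) + 4^4 = 1280; next = 1279

4^(4 + 1) + 3·4^3 + 3·4^2 + 3·4 + 3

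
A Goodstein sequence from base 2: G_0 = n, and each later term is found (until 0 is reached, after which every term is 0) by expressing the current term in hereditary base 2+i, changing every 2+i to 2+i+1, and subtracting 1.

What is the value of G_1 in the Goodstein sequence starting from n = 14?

110

i=0: 14 = 2^(2 + 1) + 2^2 + 2 (b=2); 2→3: 3^(3 + 1) + 3^3 + 3 = 111; 111−1 = 110
i=1: 110 = 3^(3 + 1) + 3^3 + 2 (b=3); 3→4: 4^(4 + 1) + 4^4 + 2 = 1282; 1282−1 = 1281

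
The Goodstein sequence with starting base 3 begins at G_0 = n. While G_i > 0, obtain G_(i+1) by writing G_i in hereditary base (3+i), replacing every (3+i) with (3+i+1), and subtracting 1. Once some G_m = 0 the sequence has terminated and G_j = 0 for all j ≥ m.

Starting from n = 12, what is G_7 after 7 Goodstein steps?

(0) 12|_3 = 3^2 + 3 ↦ 4^2 + 4|_4 = 20 ⇒ 19
(1) 19|_4 = 4^2 + 3 ↦ 5^2 + 3|_5 = 28 ⇒ 27
(2) 27|_5 = 5^2 + 2 ↦ 6^2 + 2|_6 = 38 ⇒ 37
(3) 37|_6 = 6^2 + 1 ↦ 7^2 + 1|_7 = 50 ⇒ 49
(4) 49|_7 = 7^2 ↦ 8^2|_8 = 64 ⇒ 63
(5) 63|_8 = 7·8 + 7 ↦ 7·9 + 7|_9 = 70 ⇒ 69
(6) 69|_9 = 7·9 + 6 ↦ 7·10 + 6|_10 = 76 ⇒ 75
(7) 75|_10 = 7·10 + 5 ↦ 7·11 + 5|_11 = 82 ⇒ 81

75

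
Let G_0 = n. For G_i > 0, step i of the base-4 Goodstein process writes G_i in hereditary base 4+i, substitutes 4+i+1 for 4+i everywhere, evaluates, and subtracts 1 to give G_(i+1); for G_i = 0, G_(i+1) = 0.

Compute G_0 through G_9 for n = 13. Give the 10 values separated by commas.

13, 15, 17, 18, 19, 20, 21, 22, 23, 23

G_0=13  [base 4] 3·4 + 1  →[4↦5]→  3·5 + 1 = 16  −1 ⇒ G_1=15
G_1=15  [base 5] 3·5  →[5↦6]→  3·6 = 18  −1 ⇒ G_2=17
G_2=17  [base 6] 2·6 + 5  →[6↦7]→  2·7 + 5 = 19  −1 ⇒ G_3=18
G_3=18  [base 7] 2·7 + 4  →[7↦8]→  2·8 + 4 = 20  −1 ⇒ G_4=19
G_4=19  [base 8] 2·8 + 3  →[8↦9]→  2·9 + 3 = 21  −1 ⇒ G_5=20
G_5=20  [base 9] 2·9 + 2  →[9↦10]→  2·10 + 2 = 22  −1 ⇒ G_6=21
G_6=21  [base 10] 2·10 + 1  →[10↦11]→  2·11 + 1 = 23  −1 ⇒ G_7=22
G_7=22  [base 11] 2·11  →[11↦12]→  2·12 = 24  −1 ⇒ G_8=23
G_8=23  [base 12] 12 + 11  →[12↦13]→  13 + 11 = 24  −1 ⇒ G_9=23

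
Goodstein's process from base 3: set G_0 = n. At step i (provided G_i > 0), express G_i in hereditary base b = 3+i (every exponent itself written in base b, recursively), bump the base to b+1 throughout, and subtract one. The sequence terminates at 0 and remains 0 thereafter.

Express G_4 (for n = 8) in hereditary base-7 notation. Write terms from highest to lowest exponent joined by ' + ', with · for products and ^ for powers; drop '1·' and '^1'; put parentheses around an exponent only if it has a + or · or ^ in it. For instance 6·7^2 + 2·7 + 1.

7 + 4

step 0: 8 = 2·3 + 2; sub 4 for 3: 2·4 + 2; = 10; G_1 = 10−1 = 9
step 1: 9 = 2·4 + 1; sub 5 for 4: 2·5 + 1; = 11; G_2 = 11−1 = 10
step 2: 10 = 2·5; sub 6 for 5: 2·6; = 12; G_3 = 12−1 = 11
step 3: 11 = 6 + 5; sub 7 for 6: 7 + 5; = 12; G_4 = 12−1 = 11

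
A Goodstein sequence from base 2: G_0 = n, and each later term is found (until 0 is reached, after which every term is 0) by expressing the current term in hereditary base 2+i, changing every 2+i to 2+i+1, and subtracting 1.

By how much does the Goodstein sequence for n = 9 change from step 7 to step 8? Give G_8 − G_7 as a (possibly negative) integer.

(0) 9|_2 = 2^(2 + 1) + 1 ↦ 3^(3 + 1) + 1|_3 = 82 ⇒ 81
(1) 81|_3 = 3^(3 + 1) ↦ 4^(4 + 1)|_4 = 1024 ⇒ 1023
(2) 1023|_4 = 3·4^4 + 3·4^3 + 3·4^2 + 3·4 + 3 ↦ 3·5^5 + 3·5^3 + 3·5^2 + 3·5 + 3|_5 = 9843 ⇒ 9842
(3) 9842|_5 = 3·5^5 + 3·5^3 + 3·5^2 + 3·5 + 2 ↦ 3·6^6 + 3·6^3 + 3·6^2 + 3·6 + 2|_6 = 140744 ⇒ 140743
(4) 140743|_6 = 3·6^6 + 3·6^3 + 3·6^2 + 3·6 + 1 ↦ 3·7^7 + 3·7^3 + 3·7^2 + 3·7 + 1|_7 = 2471827 ⇒ 2471826
(5) 2471826|_7 = 3·7^7 + 3·7^3 + 3·7^2 + 3·7 ↦ 3·8^8 + 3·8^3 + 3·8^2 + 3·8|_8 = 50333400 ⇒ 50333399
(6) 50333399|_8 = 3·8^8 + 3·8^3 + 3·8^2 + 2·8 + 7 ↦ 3·9^9 + 3·9^3 + 3·9^2 + 2·9 + 7|_9 = 1162263922 ⇒ 1162263921
(7) 1162263921|_9 = 3·9^9 + 3·9^3 + 3·9^2 + 2·9 + 6 ↦ 3·10^10 + 3·10^3 + 3·10^2 + 2·10 + 6|_10 = 30000003326 ⇒ 30000003325

28837739404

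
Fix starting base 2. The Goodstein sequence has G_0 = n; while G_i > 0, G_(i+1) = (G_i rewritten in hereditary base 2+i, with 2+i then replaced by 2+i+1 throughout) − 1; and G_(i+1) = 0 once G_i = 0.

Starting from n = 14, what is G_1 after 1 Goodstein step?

G_0 = 14. HB_2(14) = 2^(2 + 1) + 2^2 + 2. Bump = 111. G_1 = 110.
G_1 = 110. HB_3(110) = 3^(3 + 1) + 3^3 + 2. Bump = 1282. G_2 = 1281.

110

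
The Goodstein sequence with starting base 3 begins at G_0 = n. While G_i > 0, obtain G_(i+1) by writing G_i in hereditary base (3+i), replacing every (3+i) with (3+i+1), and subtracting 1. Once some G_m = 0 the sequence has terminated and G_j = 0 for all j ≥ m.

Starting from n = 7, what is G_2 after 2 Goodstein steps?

9

i=0: 7 = 2·3 + 1 (b=3); 3→4: 2·4 + 1 = 9; 9−1 = 8
i=1: 8 = 2·4 (b=4); 4→5: 2·5 = 10; 10−1 = 9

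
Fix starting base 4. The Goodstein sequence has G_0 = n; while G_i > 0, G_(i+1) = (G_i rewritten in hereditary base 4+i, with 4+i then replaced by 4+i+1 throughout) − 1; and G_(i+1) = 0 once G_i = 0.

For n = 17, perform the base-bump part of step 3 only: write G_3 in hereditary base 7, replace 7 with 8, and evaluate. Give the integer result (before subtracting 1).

44

base 4: 17 = 4^2 + 1; at 5: 5^2 + 1 = 26; next = 25
base 5: 25 = 5^2; at 6: 6^2 = 36; next = 35
base 6: 35 = 5·6 + 5; at 7: 5·7 + 5 = 40; next = 39
base 7: 39 = 5·7 + 4; at 8: 5·8 + 4 = 44; next = 43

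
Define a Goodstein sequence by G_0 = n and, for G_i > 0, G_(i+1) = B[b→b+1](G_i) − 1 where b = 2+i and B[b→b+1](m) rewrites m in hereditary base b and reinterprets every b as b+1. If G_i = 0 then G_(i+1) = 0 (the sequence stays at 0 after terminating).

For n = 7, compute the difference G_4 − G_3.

i=0: 7 = 2^2 + 2 + 1 (b=2); 2→3: 3^3 + 3 + 1 = 31; 31−1 = 30
i=1: 30 = 3^3 + 3 (b=3); 3→4: 4^4 + 4 = 260; 260−1 = 259
i=2: 259 = 4^4 + 3 (b=4); 4→5: 5^5 + 3 = 3128; 3128−1 = 3127
i=3: 3127 = 5^5 + 2 (b=5); 5→6: 6^6 + 2 = 46658; 46658−1 = 46657

43530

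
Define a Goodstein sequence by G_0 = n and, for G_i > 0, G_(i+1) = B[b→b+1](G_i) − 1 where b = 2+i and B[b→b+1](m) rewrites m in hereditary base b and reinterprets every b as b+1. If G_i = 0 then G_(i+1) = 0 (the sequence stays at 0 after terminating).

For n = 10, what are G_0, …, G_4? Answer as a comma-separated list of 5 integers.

G_0=10  [base 2] 2^(2 + 1) + 2  →[2↦3]→  3^(3 + 1) + 3 = 84  −1 ⇒ G_1=83
G_1=83  [base 3] 3^(3 + 1) + 2  →[3↦4]→  4^(4 + 1) + 2 = 1026  −1 ⇒ G_2=1025
G_2=1025  [base 4] 4^(4 + 1) + 1  →[4↦5]→  5^(5 + 1) + 1 = 15626  −1 ⇒ G_3=15625
G_3=15625  [base 5] 5^(5 + 1)  →[5↦6]→  6^(6 + 1) = 279936  −1 ⇒ G_4=279935

10, 83, 1025, 15625, 279935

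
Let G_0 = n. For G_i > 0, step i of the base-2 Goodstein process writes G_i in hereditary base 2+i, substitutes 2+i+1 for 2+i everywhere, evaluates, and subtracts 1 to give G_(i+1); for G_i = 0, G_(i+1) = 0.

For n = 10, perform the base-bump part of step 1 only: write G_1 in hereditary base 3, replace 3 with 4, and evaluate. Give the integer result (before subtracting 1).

i=0: 10 = 2^(2 + 1) + 2 (b=2); 2→3: 3^(3 + 1) + 3 = 84; 84−1 = 83
i=1: 83 = 3^(3 + 1) + 2 (b=3); 3→4: 4^(4 + 1) + 2 = 1026; 1026−1 = 1025

1026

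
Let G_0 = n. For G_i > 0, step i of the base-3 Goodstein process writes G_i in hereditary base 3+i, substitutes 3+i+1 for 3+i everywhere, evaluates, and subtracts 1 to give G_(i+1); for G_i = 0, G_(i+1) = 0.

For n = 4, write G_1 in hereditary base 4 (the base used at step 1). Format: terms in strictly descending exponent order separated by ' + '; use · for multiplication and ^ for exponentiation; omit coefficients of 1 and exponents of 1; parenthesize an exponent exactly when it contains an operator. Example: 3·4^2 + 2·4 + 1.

4

step 0: 4 = 3 + 1; sub 4 for 3: 4 + 1; = 5; G_1 = 5−1 = 4
step 1: 4 = 4; sub 5 for 4: 5; = 5; G_2 = 5−1 = 4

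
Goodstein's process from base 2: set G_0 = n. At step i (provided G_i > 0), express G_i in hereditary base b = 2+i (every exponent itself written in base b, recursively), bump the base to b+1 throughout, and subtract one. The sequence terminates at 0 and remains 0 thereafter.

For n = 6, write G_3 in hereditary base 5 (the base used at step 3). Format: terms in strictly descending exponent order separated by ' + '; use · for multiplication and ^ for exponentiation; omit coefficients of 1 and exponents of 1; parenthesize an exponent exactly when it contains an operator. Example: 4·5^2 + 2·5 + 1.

base 2: 6 = 2^2 + 2; at 3: 3^3 + 3 = 30; next = 29
base 3: 29 = 3^3 + 2; at 4: 4^4 + 2 = 258; next = 257
base 4: 257 = 4^4 + 1; at 5: 5^5 + 1 = 3126; next = 3125
base 5: 3125 = 5^5; at 6: 6^6 = 46656; next = 46655

5^5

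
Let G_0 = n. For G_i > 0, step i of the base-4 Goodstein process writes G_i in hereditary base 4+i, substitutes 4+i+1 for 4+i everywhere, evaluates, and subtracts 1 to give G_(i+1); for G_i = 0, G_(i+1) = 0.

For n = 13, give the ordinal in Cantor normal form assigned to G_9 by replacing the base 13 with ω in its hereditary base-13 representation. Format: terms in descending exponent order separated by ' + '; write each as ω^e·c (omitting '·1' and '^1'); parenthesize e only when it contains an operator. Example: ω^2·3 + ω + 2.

ω + 10

[0] 13 ≡ 3·4 + 1 (base 4). Lift 5: 16. −1: 15.
[1] 15 ≡ 3·5 (base 5). Lift 6: 18. −1: 17.
[2] 17 ≡ 2·6 + 5 (base 6). Lift 7: 19. −1: 18.
[3] 18 ≡ 2·7 + 4 (base 7). Lift 8: 20. −1: 19.
[4] 19 ≡ 2·8 + 3 (base 8). Lift 9: 21. −1: 20.
[5] 20 ≡ 2·9 + 2 (base 9). Lift 10: 22. −1: 21.
[6] 21 ≡ 2·10 + 1 (base 10). Lift 11: 23. −1: 22.
[7] 22 ≡ 2·11 (base 11). Lift 12: 24. −1: 23.
[8] 23 ≡ 12 + 11 (base 12). Lift 13: 24. −1: 23.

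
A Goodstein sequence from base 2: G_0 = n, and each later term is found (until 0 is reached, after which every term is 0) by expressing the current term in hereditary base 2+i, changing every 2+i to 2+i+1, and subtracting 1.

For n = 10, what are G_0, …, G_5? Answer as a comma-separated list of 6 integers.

i=0: 10 = 2^(2 + 1) + 2 (b=2); 2→3: 3^(3 + 1) + 3 = 84; 84−1 = 83
i=1: 83 = 3^(3 + 1) + 2 (b=3); 3→4: 4^(4 + 1) + 2 = 1026; 1026−1 = 1025
i=2: 1025 = 4^(4 + 1) + 1 (b=4); 4→5: 5^(5 + 1) + 1 = 15626; 15626−1 = 15625
i=3: 15625 = 5^(5 + 1) (b=5); 5→6: 6^(6 + 1) = 279936; 279936−1 = 279935
i=4: 279935 = 5·6^6 + 5·6^5 + 5·6^4 + 5·6^3 + 5·6^2 + 5·6 + 5 (b=6); 6→7: 5·7^7 + 5·7^5 + 5·7^4 + 5·7^3 + 5·7^2 + 5·7 + 5 = 4215755; 4215755−1 = 4215754

10, 83, 1025, 15625, 279935, 4215754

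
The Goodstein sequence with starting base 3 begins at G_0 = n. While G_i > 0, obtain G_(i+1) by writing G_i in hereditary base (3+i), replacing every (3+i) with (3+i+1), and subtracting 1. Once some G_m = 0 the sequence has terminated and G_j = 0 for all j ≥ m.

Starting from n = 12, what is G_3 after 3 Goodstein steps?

37

base 3: 12 = 3^2 + 3; at 4: 4^2 + 4 = 20; next = 19
base 4: 19 = 4^2 + 3; at 5: 5^2 + 3 = 28; next = 27
base 5: 27 = 5^2 + 2; at 6: 6^2 + 2 = 38; next = 37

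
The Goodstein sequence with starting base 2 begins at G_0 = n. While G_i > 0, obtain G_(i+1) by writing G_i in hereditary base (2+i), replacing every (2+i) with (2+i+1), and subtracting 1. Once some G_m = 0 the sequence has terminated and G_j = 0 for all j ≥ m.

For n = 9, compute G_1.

G_0 = 9. HB_2(9) = 2^(2 + 1) + 1. Bump = 82. G_1 = 81.
G_1 = 81. HB_3(81) = 3^(3 + 1). Bump = 1024. G_2 = 1023.

81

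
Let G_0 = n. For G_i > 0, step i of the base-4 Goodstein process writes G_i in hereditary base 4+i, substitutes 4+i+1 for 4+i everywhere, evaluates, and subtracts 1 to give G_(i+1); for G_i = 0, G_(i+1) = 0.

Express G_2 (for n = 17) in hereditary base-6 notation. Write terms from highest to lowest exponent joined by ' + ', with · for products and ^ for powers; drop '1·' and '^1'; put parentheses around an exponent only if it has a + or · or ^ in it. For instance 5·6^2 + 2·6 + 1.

5·6 + 5

i=0: 17 = 4^2 + 1 (b=4); 4→5: 5^2 + 1 = 26; 26−1 = 25
i=1: 25 = 5^2 (b=5); 5→6: 6^2 = 36; 36−1 = 35
i=2: 35 = 5·6 + 5 (b=6); 6→7: 5·7 + 5 = 40; 40−1 = 39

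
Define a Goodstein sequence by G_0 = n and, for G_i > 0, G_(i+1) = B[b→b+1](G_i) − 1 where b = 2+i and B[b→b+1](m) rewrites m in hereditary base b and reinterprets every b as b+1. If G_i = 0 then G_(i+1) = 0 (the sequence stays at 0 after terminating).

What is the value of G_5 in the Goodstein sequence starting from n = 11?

5764801

i=0: 11 = 2^(2 + 1) + 2 + 1 (b=2); 2→3: 3^(3 + 1) + 3 + 1 = 85; 85−1 = 84
i=1: 84 = 3^(3 + 1) + 3 (b=3); 3→4: 4^(4 + 1) + 4 = 1028; 1028−1 = 1027
i=2: 1027 = 4^(4 + 1) + 3 (b=4); 4→5: 5^(5 + 1) + 3 = 15628; 15628−1 = 15627
i=3: 15627 = 5^(5 + 1) + 2 (b=5); 5→6: 6^(6 + 1) + 2 = 279938; 279938−1 = 279937
i=4: 279937 = 6^(6 + 1) + 1 (b=6); 6→7: 7^(7 + 1) + 1 = 5764802; 5764802−1 = 5764801
i=5: 5764801 = 7^(7 + 1) (b=7); 7→8: 8^(8 + 1) = 134217728; 134217728−1 = 134217727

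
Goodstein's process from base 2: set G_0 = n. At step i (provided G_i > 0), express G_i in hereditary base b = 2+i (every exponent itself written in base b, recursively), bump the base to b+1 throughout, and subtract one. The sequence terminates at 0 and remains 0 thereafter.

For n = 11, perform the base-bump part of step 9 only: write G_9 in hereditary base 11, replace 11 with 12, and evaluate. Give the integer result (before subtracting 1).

62412976762504

step 0: 11 = 2^(2 + 1) + 2 + 1; sub 3 for 2: 3^(3 + 1) + 3 + 1; = 85; G_1 = 85−1 = 84
step 1: 84 = 3^(3 + 1) + 3; sub 4 for 3: 4^(4 + 1) + 4; = 1028; G_2 = 1028−1 = 1027
step 2: 1027 = 4^(4 + 1) + 3; sub 5 for 4: 5^(5 + 1) + 3; = 15628; G_3 = 15628−1 = 15627
step 3: 15627 = 5^(5 + 1) + 2; sub 6 for 5: 6^(6 + 1) + 2; = 279938; G_4 = 279938−1 = 279937
step 4: 279937 = 6^(6 + 1) + 1; sub 7 for 6: 7^(7 + 1) + 1; = 5764802; G_5 = 5764802−1 = 5764801
step 5: 5764801 = 7^(7 + 1); sub 8 for 7: 8^(8 + 1); = 134217728; G_6 = 134217728−1 = 134217727
step 6: 134217727 = 7·8^8 + 7·8^7 + 7·8^6 + 7·8^5 + 7·8^4 + 7·8^3 + 7·8^2 + 7·8 + 7; sub 9 for 8: 7·9^9 + 7·9^7 + 7·9^6 + 7·9^5 + 7·9^4 + 7·9^3 + 7·9^2 + 7·9 + 7; = 2749609303; G_7 = 2749609303−1 = 2749609302
step 7: 2749609302 = 7·9^9 + 7·9^7 + 7·9^6 + 7·9^5 + 7·9^4 + 7·9^3 + 7·9^2 + 7·9 + 6; sub 10 for 9: 7·10^10 + 7·10^7 + 7·10^6 + 7·10^5 + 7·10^4 + 7·10^3 + 7·10^2 + 7·10 + 6; = 70077777776; G_8 = 70077777776−1 = 70077777775
step 8: 70077777775 = 7·10^10 + 7·10^7 + 7·10^6 + 7·10^5 + 7·10^4 + 7·10^3 + 7·10^2 + 7·10 + 5; sub 11 for 10: 7·11^11 + 7·11^7 + 7·11^6 + 7·11^5 + 7·11^4 + 7·11^3 + 7·11^2 + 7·11 + 5; = 1997331745491; G_9 = 1997331745491−1 = 1997331745490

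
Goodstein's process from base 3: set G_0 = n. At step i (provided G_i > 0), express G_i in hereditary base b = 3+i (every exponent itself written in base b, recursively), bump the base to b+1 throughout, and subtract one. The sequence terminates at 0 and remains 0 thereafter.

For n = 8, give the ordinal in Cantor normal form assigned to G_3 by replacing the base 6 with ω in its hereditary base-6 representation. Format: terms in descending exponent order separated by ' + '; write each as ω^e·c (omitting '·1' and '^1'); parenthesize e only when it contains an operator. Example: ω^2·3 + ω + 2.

base 3: 8 = 2·3 + 2; at 4: 2·4 + 2 = 10; next = 9
base 4: 9 = 2·4 + 1; at 5: 2·5 + 1 = 11; next = 10
base 5: 10 = 2·5; at 6: 2·6 = 12; next = 11

ω + 5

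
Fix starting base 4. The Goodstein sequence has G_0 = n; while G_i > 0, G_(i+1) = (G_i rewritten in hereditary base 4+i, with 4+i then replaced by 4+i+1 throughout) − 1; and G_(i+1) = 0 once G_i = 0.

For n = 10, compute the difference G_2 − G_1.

1

10 —HB4→ 2·4 + 2 —bump→ 2·5 + 2 = 12 —(−1)→ 11
11 —HB5→ 2·5 + 1 —bump→ 2·6 + 1 = 13 —(−1)→ 12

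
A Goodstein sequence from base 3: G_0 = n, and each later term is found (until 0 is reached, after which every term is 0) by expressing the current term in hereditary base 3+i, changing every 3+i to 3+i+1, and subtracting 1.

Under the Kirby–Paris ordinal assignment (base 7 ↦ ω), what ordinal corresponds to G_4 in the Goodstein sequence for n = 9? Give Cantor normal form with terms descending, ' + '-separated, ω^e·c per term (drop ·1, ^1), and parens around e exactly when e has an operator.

G_0 = 9. HB_3(9) = 3^2. Bump = 16. G_1 = 15.
G_1 = 15. HB_4(15) = 3·4 + 3. Bump = 18. G_2 = 17.
G_2 = 17. HB_5(17) = 3·5 + 2. Bump = 20. G_3 = 19.
G_3 = 19. HB_6(19) = 3·6 + 1. Bump = 22. G_4 = 21.
G_4 = 21. HB_7(21) = 3·7. Bump = 24. G_5 = 23.

ω·3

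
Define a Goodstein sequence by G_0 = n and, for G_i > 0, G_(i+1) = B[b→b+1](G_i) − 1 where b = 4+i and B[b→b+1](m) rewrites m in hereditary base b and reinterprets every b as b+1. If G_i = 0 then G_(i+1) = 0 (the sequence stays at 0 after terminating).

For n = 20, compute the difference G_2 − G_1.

[0] 20 ≡ 4^2 + 4 (base 4). Lift 5: 30. −1: 29.
[1] 29 ≡ 5^2 + 4 (base 5). Lift 6: 40. −1: 39.

10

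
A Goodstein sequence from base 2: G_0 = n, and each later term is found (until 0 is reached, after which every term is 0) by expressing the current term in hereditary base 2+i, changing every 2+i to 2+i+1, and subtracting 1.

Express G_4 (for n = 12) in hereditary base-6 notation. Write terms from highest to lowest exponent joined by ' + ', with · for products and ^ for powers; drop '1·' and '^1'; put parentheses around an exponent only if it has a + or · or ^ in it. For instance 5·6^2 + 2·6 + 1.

6^(6 + 1) + 2·6^2 + 6 + 5

base 2: 12 = 2^(2 + 1) + 2^2; at 3: 3^(3 + 1) + 3^3 = 108; next = 107
base 3: 107 = 3^(3 + 1) + 2·3^2 + 2·3 + 2; at 4: 4^(4 + 1) + 2·4^2 + 2·4 + 2 = 1066; next = 1065
base 4: 1065 = 4^(4 + 1) + 2·4^2 + 2·4 + 1; at 5: 5^(5 + 1) + 2·5^2 + 2·5 + 1 = 15686; next = 15685
base 5: 15685 = 5^(5 + 1) + 2·5^2 + 2·5; at 6: 6^(6 + 1) + 2·6^2 + 2·6 = 280020; next = 280019
base 6: 280019 = 6^(6 + 1) + 2·6^2 + 6 + 5; at 7: 7^(7 + 1) + 2·7^2 + 7 + 5 = 5764911; next = 5764910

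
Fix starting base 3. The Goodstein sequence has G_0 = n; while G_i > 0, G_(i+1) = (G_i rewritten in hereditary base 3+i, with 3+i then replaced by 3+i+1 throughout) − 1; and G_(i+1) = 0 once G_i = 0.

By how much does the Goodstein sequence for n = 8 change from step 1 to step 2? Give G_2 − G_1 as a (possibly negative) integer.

base 3: 8 = 2·3 + 2; at 4: 2·4 + 2 = 10; next = 9
base 4: 9 = 2·4 + 1; at 5: 2·5 + 1 = 11; next = 10

1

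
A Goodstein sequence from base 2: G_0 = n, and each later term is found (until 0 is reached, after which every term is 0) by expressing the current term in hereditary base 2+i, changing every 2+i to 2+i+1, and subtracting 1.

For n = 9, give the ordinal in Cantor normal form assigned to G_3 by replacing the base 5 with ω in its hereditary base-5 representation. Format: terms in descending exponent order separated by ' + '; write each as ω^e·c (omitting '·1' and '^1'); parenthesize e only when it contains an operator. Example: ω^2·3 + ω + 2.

ω^ω·3 + ω^3·3 + ω^2·3 + ω·3 + 2

(0) 9|_2 = 2^(2 + 1) + 1 ↦ 3^(3 + 1) + 1|_3 = 82 ⇒ 81
(1) 81|_3 = 3^(3 + 1) ↦ 4^(4 + 1)|_4 = 1024 ⇒ 1023
(2) 1023|_4 = 3·4^4 + 3·4^3 + 3·4^2 + 3·4 + 3 ↦ 3·5^5 + 3·5^3 + 3·5^2 + 3·5 + 3|_5 = 9843 ⇒ 9842
(3) 9842|_5 = 3·5^5 + 3·5^3 + 3·5^2 + 3·5 + 2 ↦ 3·6^6 + 3·6^3 + 3·6^2 + 3·6 + 2|_6 = 140744 ⇒ 140743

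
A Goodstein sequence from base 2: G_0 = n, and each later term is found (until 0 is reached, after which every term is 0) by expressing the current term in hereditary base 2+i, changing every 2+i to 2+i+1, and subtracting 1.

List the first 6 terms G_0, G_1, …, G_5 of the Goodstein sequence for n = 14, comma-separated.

step 0: 14 = 2^(2 + 1) + 2^2 + 2; sub 3 for 2: 3^(3 + 1) + 3^3 + 3; = 111; G_1 = 111−1 = 110
step 1: 110 = 3^(3 + 1) + 3^3 + 2; sub 4 for 3: 4^(4 + 1) + 4^4 + 2; = 1282; G_2 = 1282−1 = 1281
step 2: 1281 = 4^(4 + 1) + 4^4 + 1; sub 5 for 4: 5^(5 + 1) + 5^5 + 1; = 18751; G_3 = 18751−1 = 18750
step 3: 18750 = 5^(5 + 1) + 5^5; sub 6 for 5: 6^(6 + 1) + 6^6; = 326592; G_4 = 326592−1 = 326591
step 4: 326591 = 6^(6 + 1) + 5·6^5 + 5·6^4 + 5·6^3 + 5·6^2 + 5·6 + 5; sub 7 for 6: 7^(7 + 1) + 5·7^5 + 5·7^4 + 5·7^3 + 5·7^2 + 5·7 + 5; = 5862841; G_5 = 5862841−1 = 5862840

14, 110, 1281, 18750, 326591, 5862840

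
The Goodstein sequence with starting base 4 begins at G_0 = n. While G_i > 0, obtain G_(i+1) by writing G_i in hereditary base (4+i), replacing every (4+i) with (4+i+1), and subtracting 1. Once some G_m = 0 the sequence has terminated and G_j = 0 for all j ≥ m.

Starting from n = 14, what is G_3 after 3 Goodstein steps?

step 0: 14 = 3·4 + 2; sub 5 for 4: 3·5 + 2; = 17; G_1 = 17−1 = 16
step 1: 16 = 3·5 + 1; sub 6 for 5: 3·6 + 1; = 19; G_2 = 19−1 = 18
step 2: 18 = 3·6; sub 7 for 6: 3·7; = 21; G_3 = 21−1 = 20
step 3: 20 = 2·7 + 6; sub 8 for 7: 2·8 + 6; = 22; G_4 = 22−1 = 21

20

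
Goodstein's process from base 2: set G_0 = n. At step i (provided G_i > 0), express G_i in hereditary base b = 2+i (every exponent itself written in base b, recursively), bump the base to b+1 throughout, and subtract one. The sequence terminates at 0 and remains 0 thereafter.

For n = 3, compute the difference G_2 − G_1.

0

(0) 3|_2 = 2 + 1 ↦ 3 + 1|_3 = 4 ⇒ 3
(1) 3|_3 = 3 ↦ 4|_4 = 4 ⇒ 3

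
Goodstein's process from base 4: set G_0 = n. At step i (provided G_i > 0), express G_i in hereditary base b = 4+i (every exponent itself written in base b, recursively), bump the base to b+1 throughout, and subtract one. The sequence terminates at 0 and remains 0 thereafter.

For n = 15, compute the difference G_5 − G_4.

i=0: 15 = 3·4 + 3 (b=4); 4→5: 3·5 + 3 = 18; 18−1 = 17
i=1: 17 = 3·5 + 2 (b=5); 5→6: 3·6 + 2 = 20; 20−1 = 19
i=2: 19 = 3·6 + 1 (b=6); 6→7: 3·7 + 1 = 22; 22−1 = 21
i=3: 21 = 3·7 (b=7); 7→8: 3·8 = 24; 24−1 = 23
i=4: 23 = 2·8 + 7 (b=8); 8→9: 2·9 + 7 = 25; 25−1 = 24

1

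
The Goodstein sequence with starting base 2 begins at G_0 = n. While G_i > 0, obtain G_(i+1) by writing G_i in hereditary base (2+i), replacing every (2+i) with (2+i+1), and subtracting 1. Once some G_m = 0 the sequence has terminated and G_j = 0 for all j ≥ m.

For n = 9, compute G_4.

G_0=9  [base 2] 2^(2 + 1) + 1  →[2↦3]→  3^(3 + 1) + 1 = 82  −1 ⇒ G_1=81
G_1=81  [base 3] 3^(3 + 1)  →[3↦4]→  4^(4 + 1) = 1024  −1 ⇒ G_2=1023
G_2=1023  [base 4] 3·4^4 + 3·4^3 + 3·4^2 + 3·4 + 3  →[4↦5]→  3·5^5 + 3·5^3 + 3·5^2 + 3·5 + 3 = 9843  −1 ⇒ G_3=9842
G_3=9842  [base 5] 3·5^5 + 3·5^3 + 3·5^2 + 3·5 + 2  →[5↦6]→  3·6^6 + 3·6^3 + 3·6^2 + 3·6 + 2 = 140744  −1 ⇒ G_4=140743

140743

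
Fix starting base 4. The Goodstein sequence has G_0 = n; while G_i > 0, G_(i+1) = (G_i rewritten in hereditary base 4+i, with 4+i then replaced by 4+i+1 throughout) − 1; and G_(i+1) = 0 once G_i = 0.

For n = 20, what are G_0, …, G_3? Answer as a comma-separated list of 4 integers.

G_0=20  [base 4] 4^2 + 4  →[4↦5]→  5^2 + 5 = 30  −1 ⇒ G_1=29
G_1=29  [base 5] 5^2 + 4  →[5↦6]→  6^2 + 4 = 40  −1 ⇒ G_2=39
G_2=39  [base 6] 6^2 + 3  →[6↦7]→  7^2 + 3 = 52  −1 ⇒ G_3=51

20, 29, 39, 51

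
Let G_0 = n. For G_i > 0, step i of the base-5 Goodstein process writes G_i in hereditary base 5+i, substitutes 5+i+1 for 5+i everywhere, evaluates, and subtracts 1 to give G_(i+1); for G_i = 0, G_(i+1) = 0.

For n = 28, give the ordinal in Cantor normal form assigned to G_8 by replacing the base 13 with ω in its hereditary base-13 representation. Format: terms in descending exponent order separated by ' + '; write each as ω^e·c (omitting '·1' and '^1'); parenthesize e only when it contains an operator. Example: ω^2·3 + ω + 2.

base 5: 28 = 5^2 + 3; at 6: 6^2 + 3 = 39; next = 38
base 6: 38 = 6^2 + 2; at 7: 7^2 + 2 = 51; next = 50
base 7: 50 = 7^2 + 1; at 8: 8^2 + 1 = 65; next = 64
base 8: 64 = 8^2; at 9: 9^2 = 81; next = 80
base 9: 80 = 8·9 + 8; at 10: 8·10 + 8 = 88; next = 87
base 10: 87 = 8·10 + 7; at 11: 8·11 + 7 = 95; next = 94
base 11: 94 = 8·11 + 6; at 12: 8·12 + 6 = 102; next = 101
base 12: 101 = 8·12 + 5; at 13: 8·13 + 5 = 109; next = 108

ω·8 + 4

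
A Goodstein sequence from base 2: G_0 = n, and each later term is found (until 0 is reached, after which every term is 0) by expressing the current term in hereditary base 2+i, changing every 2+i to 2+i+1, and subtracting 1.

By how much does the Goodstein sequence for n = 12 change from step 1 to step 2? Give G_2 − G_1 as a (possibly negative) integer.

958

[0] 12 ≡ 2^(2 + 1) + 2^2 (base 2). Lift 3: 108. −1: 107.
[1] 107 ≡ 3^(3 + 1) + 2·3^2 + 2·3 + 2 (base 3). Lift 4: 1066. −1: 1065.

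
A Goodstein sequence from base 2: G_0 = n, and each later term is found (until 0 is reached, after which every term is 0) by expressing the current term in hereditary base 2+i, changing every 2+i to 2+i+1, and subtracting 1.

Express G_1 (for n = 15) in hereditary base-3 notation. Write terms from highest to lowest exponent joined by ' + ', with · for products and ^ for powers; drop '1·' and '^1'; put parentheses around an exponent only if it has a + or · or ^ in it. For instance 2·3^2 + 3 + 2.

[0] 15 ≡ 2^(2 + 1) + 2^2 + 2 + 1 (base 2). Lift 3: 112. −1: 111.
[1] 111 ≡ 3^(3 + 1) + 3^3 + 3 (base 3). Lift 4: 1284. −1: 1283.

3^(3 + 1) + 3^3 + 3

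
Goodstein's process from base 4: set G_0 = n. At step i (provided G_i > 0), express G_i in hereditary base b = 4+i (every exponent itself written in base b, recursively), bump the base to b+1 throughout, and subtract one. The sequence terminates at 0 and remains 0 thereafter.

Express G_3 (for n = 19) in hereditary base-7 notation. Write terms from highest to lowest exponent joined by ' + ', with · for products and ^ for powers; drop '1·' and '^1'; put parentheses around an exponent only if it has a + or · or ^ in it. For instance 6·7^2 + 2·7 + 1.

7^2

G_0 = 19. HB_4(19) = 4^2 + 3. Bump = 28. G_1 = 27.
G_1 = 27. HB_5(27) = 5^2 + 2. Bump = 38. G_2 = 37.
G_2 = 37. HB_6(37) = 6^2 + 1. Bump = 50. G_3 = 49.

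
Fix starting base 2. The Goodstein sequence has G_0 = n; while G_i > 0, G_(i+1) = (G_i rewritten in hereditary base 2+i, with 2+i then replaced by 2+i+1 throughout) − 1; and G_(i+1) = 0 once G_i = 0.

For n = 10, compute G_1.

83

10 —HB2→ 2^(2 + 1) + 2 —bump→ 3^(3 + 1) + 3 = 84 —(−1)→ 83
83 —HB3→ 3^(3 + 1) + 2 —bump→ 4^(4 + 1) + 2 = 1026 —(−1)→ 1025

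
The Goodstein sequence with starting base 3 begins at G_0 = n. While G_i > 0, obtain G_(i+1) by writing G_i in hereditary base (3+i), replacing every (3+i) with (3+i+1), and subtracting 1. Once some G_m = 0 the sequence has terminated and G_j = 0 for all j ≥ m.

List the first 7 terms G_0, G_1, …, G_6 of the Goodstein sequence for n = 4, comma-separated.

G_0=4  [base 3] 3 + 1  →[3↦4]→  4 + 1 = 5  −1 ⇒ G_1=4
G_1=4  [base 4] 4  →[4↦5]→  5 = 5  −1 ⇒ G_2=4
G_2=4  [base 5] 4  →[5↦6]→  4 = 4  −1 ⇒ G_3=3
G_3=3  [base 6] 3  →[6↦7]→  3 = 3  −1 ⇒ G_4=2
G_4=2  [base 7] 2  →[7↦8]→  2 = 2  −1 ⇒ G_5=1
G_5=1  [base 8] 1  →[8↦9]→  1 = 1  −1 ⇒ G_6=0

4, 4, 4, 3, 2, 1, 0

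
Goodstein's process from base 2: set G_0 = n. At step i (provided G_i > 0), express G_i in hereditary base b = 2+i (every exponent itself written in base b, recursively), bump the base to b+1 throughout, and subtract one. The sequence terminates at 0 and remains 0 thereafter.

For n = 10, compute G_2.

base 2: 10 = 2^(2 + 1) + 2; at 3: 3^(3 + 1) + 3 = 84; next = 83
base 3: 83 = 3^(3 + 1) + 2; at 4: 4^(4 + 1) + 2 = 1026; next = 1025
base 4: 1025 = 4^(4 + 1) + 1; at 5: 5^(5 + 1) + 1 = 15626; next = 15625

1025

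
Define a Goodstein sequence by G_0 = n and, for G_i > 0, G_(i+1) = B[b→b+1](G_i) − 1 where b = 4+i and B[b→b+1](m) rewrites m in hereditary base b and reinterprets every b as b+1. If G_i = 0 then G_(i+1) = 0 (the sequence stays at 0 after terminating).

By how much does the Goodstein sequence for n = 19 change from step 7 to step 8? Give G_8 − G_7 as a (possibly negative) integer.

6

[0] 19 ≡ 4^2 + 3 (base 4). Lift 5: 28. −1: 27.
[1] 27 ≡ 5^2 + 2 (base 5). Lift 6: 38. −1: 37.
[2] 37 ≡ 6^2 + 1 (base 6). Lift 7: 50. −1: 49.
[3] 49 ≡ 7^2 (base 7). Lift 8: 64. −1: 63.
[4] 63 ≡ 7·8 + 7 (base 8). Lift 9: 70. −1: 69.
[5] 69 ≡ 7·9 + 6 (base 9). Lift 10: 76. −1: 75.
[6] 75 ≡ 7·10 + 5 (base 10). Lift 11: 82. −1: 81.
[7] 81 ≡ 7·11 + 4 (base 11). Lift 12: 88. −1: 87.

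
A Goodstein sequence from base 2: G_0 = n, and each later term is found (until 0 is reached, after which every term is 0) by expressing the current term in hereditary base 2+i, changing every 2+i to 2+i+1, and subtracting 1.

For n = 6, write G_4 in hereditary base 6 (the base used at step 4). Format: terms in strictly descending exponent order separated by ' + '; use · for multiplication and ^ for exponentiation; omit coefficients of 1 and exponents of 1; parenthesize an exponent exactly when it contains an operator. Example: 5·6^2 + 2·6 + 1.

5·6^5 + 5·6^4 + 5·6^3 + 5·6^2 + 5·6 + 5

(0) 6|_2 = 2^2 + 2 ↦ 3^3 + 3|_3 = 30 ⇒ 29
(1) 29|_3 = 3^3 + 2 ↦ 4^4 + 2|_4 = 258 ⇒ 257
(2) 257|_4 = 4^4 + 1 ↦ 5^5 + 1|_5 = 3126 ⇒ 3125
(3) 3125|_5 = 5^5 ↦ 6^6|_6 = 46656 ⇒ 46655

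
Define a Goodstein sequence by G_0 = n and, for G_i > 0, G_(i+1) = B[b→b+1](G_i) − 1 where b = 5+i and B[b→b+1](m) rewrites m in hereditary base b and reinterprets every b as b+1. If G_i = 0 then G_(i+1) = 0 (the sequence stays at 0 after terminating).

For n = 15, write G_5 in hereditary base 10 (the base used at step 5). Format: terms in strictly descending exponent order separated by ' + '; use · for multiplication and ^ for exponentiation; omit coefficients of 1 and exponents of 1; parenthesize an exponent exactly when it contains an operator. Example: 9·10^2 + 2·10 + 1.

2·10 + 1

G_0=15  [base 5] 3·5  →[5↦6]→  3·6 = 18  −1 ⇒ G_1=17
G_1=17  [base 6] 2·6 + 5  →[6↦7]→  2·7 + 5 = 19  −1 ⇒ G_2=18
G_2=18  [base 7] 2·7 + 4  →[7↦8]→  2·8 + 4 = 20  −1 ⇒ G_3=19
G_3=19  [base 8] 2·8 + 3  →[8↦9]→  2·9 + 3 = 21  −1 ⇒ G_4=20
G_4=20  [base 9] 2·9 + 2  →[9↦10]→  2·10 + 2 = 22  −1 ⇒ G_5=21
G_5=21  [base 10] 2·10 + 1  →[10↦11]→  2·11 + 1 = 23  −1 ⇒ G_6=22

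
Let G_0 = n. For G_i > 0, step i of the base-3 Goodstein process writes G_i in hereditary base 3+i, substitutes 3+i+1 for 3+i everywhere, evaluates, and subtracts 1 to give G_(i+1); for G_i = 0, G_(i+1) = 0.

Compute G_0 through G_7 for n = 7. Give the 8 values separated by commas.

7, 8, 9, 9, 9, 9, 9, 9

(0) 7|_3 = 2·3 + 1 ↦ 2·4 + 1|_4 = 9 ⇒ 8
(1) 8|_4 = 2·4 ↦ 2·5|_5 = 10 ⇒ 9
(2) 9|_5 = 5 + 4 ↦ 6 + 4|_6 = 10 ⇒ 9
(3) 9|_6 = 6 + 3 ↦ 7 + 3|_7 = 10 ⇒ 9
(4) 9|_7 = 7 + 2 ↦ 8 + 2|_8 = 10 ⇒ 9
(5) 9|_8 = 8 + 1 ↦ 9 + 1|_9 = 10 ⇒ 9
(6) 9|_9 = 9 ↦ 10|_10 = 10 ⇒ 9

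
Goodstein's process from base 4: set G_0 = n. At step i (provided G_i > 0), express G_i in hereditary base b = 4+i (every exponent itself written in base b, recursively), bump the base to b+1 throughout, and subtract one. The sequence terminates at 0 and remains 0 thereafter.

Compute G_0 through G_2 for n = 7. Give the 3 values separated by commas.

7, 7, 7

[0] 7 ≡ 4 + 3 (base 4). Lift 5: 8. −1: 7.
[1] 7 ≡ 5 + 2 (base 5). Lift 6: 8. −1: 7.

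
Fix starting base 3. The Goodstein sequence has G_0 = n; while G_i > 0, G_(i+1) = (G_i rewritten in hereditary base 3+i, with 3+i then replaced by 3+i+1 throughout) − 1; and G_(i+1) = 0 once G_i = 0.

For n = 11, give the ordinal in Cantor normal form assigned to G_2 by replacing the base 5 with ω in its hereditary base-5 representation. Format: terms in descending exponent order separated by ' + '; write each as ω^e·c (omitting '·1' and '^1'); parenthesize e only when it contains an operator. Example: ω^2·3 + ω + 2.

ω^2

step 0: 11 = 3^2 + 2; sub 4 for 3: 4^2 + 2; = 18; G_1 = 18−1 = 17
step 1: 17 = 4^2 + 1; sub 5 for 4: 5^2 + 1; = 26; G_2 = 26−1 = 25
step 2: 25 = 5^2; sub 6 for 5: 6^2; = 36; G_3 = 36−1 = 35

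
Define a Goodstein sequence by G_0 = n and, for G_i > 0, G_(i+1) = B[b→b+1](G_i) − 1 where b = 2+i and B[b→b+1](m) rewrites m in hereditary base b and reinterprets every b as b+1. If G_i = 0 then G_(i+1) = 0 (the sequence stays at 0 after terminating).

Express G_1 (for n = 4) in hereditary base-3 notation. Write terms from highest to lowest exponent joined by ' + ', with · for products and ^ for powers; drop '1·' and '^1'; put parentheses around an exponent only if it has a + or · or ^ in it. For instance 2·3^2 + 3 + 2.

2·3^2 + 2·3 + 2

G_0 = 4. HB_2(4) = 2^2. Bump = 27. G_1 = 26.
G_1 = 26. HB_3(26) = 2·3^2 + 2·3 + 2. Bump = 42. G_2 = 41.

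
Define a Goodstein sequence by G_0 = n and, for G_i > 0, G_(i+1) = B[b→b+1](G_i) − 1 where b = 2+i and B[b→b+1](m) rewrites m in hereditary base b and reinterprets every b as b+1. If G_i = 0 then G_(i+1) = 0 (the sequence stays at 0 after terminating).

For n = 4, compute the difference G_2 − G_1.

[0] 4 ≡ 2^2 (base 2). Lift 3: 27. −1: 26.
[1] 26 ≡ 2·3^2 + 2·3 + 2 (base 3). Lift 4: 42. −1: 41.

15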